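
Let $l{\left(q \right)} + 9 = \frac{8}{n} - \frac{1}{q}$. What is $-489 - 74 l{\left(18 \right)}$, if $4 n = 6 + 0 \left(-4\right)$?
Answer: $- \frac{1922}{9} \approx -213.56$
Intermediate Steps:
$n = \frac{3}{2}$ ($n = \frac{6 + 0 \left(-4\right)}{4} = \frac{6 + 0}{4} = \frac{1}{4} \cdot 6 = \frac{3}{2} \approx 1.5$)
$l{\left(q \right)} = - \frac{11}{3} - \frac{1}{q}$ ($l{\left(q \right)} = -9 + \left(\frac{8}{\frac{3}{2}} - \frac{1}{q}\right) = -9 + \left(8 \cdot \frac{2}{3} - \frac{1}{q}\right) = -9 + \left(\frac{16}{3} - \frac{1}{q}\right) = - \frac{11}{3} - \frac{1}{q}$)
$-489 - 74 l{\left(18 \right)} = -489 - 74 \left(- \frac{11}{3} - \frac{1}{18}\right) = -489 - - \frac{2479}{9} = -489 + \frac{2479}{9} = - \frac{1922}{9}$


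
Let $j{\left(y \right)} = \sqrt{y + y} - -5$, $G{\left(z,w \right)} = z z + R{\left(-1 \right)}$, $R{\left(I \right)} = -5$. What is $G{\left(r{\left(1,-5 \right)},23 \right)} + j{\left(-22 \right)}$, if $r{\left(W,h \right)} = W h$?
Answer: $25 + 2 i \sqrt{11} \approx 25.0 + 6.6332 i$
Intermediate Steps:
$G{\left(z,w \right)} = -5 + z^{2}$ ($G{\left(z,w \right)} = z z - 5 = z^{2} - 5 = -5 + z^{2}$)
$j{\left(y \right)} = 5 + \sqrt{2} \sqrt{y}$ ($j{\left(y \right)} = \sqrt{2 y} + 5 = \sqrt{2} \sqrt{y} + 5 = 5 + \sqrt{2} \sqrt{y}$)
$G{\left(r{\left(1,-5 \right)},23 \right)} + j{\left(-22 \right)} = \left(-5 + \left(1 \left(-5\right)\right)^{2}\right) + \left(5 + \sqrt{2} \sqrt{-22}\right) = \left(-5 + \left(-5\right)^{2}\right) + \left(5 + \sqrt{2} i \sqrt{22}\right) = \left(-5 + 25\right) + \left(5 + 2 i \sqrt{11}\right) = 20 + \left(5 + 2 i \sqrt{11}\right) = 25 + 2 i \sqrt{11}$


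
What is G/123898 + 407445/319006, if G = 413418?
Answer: 91182221559/19762102694 ≈ 4.6140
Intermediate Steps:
G/123898 + 407445/319006 = 413418/123898 + 407445/319006 = 413418*(1/123898) + 407445*(1/319006) = 206709/61949 + 407445/319006 = 91182221559/19762102694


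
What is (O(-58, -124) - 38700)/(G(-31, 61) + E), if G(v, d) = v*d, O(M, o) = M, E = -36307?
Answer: 19379/19099 ≈ 1.0147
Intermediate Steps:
G(v, d) = d*v
(O(-58, -124) - 38700)/(G(-31, 61) + E) = (-58 - 38700)/(61*(-31) - 36307) = -38758/(-1891 - 36307) = -38758/(-38198) = -38758*(-1/38198) = 19379/19099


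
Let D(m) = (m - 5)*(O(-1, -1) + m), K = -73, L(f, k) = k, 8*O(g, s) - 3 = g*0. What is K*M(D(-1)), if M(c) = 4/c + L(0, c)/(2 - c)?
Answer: 8249/105 ≈ 78.562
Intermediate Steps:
O(g, s) = 3/8 (O(g, s) = 3/8 + (g*0)/8 = 3/8 + (⅛)*0 = 3/8 + 0 = 3/8)
D(m) = (-5 + m)*(3/8 + m) (D(m) = (m - 5)*(3/8 + m) = (-5 + m)*(3/8 + m))
M(c) = 4/c + c/(2 - c)
K*M(D(-1)) = -73*(-8 - (-15/8 + (-1)² - 37/8*(-1))² + 4*(-15/8 + (-1)² - 37/8*(-1)))/((-15/8 + (-1)² - 37/8*(-1))*(-2 + (-15/8 + (-1)² - 37/8*(-1)))) = -73*(-8 - (-15/8 + 1 + 37/8)² + 4*(-15/8 + 1 + 37/8))/((-15/8 + 1 + 37/8)*(-2 + (-15/8 + 1 + 37/8))) = -73*(-8 - (15/4)² + 4*(15/4))/(15/4*(-2 + 15/4)) = -292*(-8 - 1*225/16 + 15)/(15*7/4) = -292*4*(-8 - 225/16 + 15)/(15*7) = -292*4*(-113)/(15*7*16) = -73*(-113/105) = 8249/105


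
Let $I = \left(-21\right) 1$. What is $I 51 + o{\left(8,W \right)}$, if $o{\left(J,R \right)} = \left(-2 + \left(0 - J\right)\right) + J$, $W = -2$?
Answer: $-1073$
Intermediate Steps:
$o{\left(J,R \right)} = -2$ ($o{\left(J,R \right)} = \left(-2 - J\right) + J = -2$)
$I = -21$
$I 51 + o{\left(8,W \right)} = \left(-21\right) 51 - 2 = -1071 - 2 = -1073$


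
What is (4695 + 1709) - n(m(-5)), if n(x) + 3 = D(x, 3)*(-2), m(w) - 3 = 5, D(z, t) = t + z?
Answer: 6429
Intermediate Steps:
m(w) = 8 (m(w) = 3 + 5 = 8)
n(x) = -9 - 2*x (n(x) = -3 + (3 + x)*(-2) = -3 + (-6 - 2*x) = -9 - 2*x)
(4695 + 1709) - n(m(-5)) = (4695 + 1709) - (-9 - 2*8) = 6404 - (-9 - 16) = 6404 - 1*(-25) = 6404 + 25 = 6429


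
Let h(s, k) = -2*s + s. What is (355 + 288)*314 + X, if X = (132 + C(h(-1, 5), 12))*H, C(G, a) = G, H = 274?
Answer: 238344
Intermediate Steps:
h(s, k) = -s
X = 36442 (X = (132 - 1*(-1))*274 = (132 + 1)*274 = 133*274 = 36442)
(355 + 288)*314 + X = (355 + 288)*314 + 36442 = 643*314 + 36442 = 201902 + 36442 = 238344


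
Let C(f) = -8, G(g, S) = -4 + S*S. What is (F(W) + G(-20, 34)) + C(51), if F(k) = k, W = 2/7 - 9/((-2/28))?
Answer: 8892/7 ≈ 1270.3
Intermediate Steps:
G(g, S) = -4 + S²
W = 884/7 (W = 2*(⅐) - 9/((-2*1/28)) = 2/7 - 9/(-1/14) = 2/7 - 9*(-14) = 2/7 + 126 = 884/7 ≈ 126.29)
(F(W) + G(-20, 34)) + C(51) = (884/7 + (-4 + 34²)) - 8 = (884/7 + (-4 + 1156)) - 8 = (884/7 + 1152) - 8 = 8948/7 - 8 = 8892/7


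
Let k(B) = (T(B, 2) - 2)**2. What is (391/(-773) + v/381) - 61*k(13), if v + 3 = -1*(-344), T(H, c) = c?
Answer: 114622/294513 ≈ 0.38919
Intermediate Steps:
v = 341 (v = -3 - 1*(-344) = -3 + 344 = 341)
k(B) = 0 (k(B) = (2 - 2)**2 = 0**2 = 0)
(391/(-773) + v/381) - 61*k(13) = (391/(-773) + 341/381) - 61*0 = (391*(-1/773) + 341*(1/381)) + 0 = (-391/773 + 341/381) + 0 = 114622/294513 + 0 = 114622/294513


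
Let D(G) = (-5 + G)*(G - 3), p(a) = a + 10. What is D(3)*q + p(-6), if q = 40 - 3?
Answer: 4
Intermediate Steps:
p(a) = 10 + a
q = 37
D(G) = (-5 + G)*(-3 + G)
D(3)*q + p(-6) = (15 + 3**2 - 8*3)*37 + (10 - 6) = (15 + 9 - 24)*37 + 4 = 0*37 + 4 = 0 + 4 = 4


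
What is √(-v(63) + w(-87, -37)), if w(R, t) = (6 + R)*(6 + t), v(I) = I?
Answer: 12*√17 ≈ 49.477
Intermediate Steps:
√(-v(63) + w(-87, -37)) = √(-1*63 + (36 + 6*(-87) + 6*(-37) - 87*(-37))) = √(-63 + (36 - 522 - 222 + 3219)) = √(-63 + 2511) = √2448 = 12*√17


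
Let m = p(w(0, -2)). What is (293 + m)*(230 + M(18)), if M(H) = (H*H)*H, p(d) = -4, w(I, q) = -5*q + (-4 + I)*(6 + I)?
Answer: 1751918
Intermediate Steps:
m = -4
M(H) = H³ (M(H) = H²*H = H³)
(293 + m)*(230 + M(18)) = (293 - 4)*(230 + 18³) = 289*(230 + 5832) = 289*6062 = 1751918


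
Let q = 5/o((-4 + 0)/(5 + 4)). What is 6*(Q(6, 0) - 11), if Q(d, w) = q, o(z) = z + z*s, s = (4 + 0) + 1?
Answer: -309/4 ≈ -77.250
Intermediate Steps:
s = 5 (s = 4 + 1 = 5)
o(z) = 6*z (o(z) = z + z*5 = z + 5*z = 6*z)
q = -15/8 (q = 5/((6*((-4 + 0)/(5 + 4)))) = 5/((6*(-4/9))) = 5/(-8/3) = 5*(-3/8) = -15/8 ≈ -1.8750)
Q(d, w) = -15/8
6*(Q(6, 0) - 11) = 6*(-15/8 - 11) = 6*(-103/8) = -309/4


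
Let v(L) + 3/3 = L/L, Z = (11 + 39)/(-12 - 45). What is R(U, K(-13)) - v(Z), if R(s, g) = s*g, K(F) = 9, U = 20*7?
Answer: 1260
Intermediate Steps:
U = 140
Z = -50/57 (Z = 50/(-57) = 50*(-1/57) = -50/57 ≈ -0.87719)
v(L) = 0 (v(L) = -1 + L/L = -1 + 1 = 0)
R(s, g) = g*s
R(U, K(-13)) - v(Z) = 9*140 - 1*0 = 1260 + 0 = 1260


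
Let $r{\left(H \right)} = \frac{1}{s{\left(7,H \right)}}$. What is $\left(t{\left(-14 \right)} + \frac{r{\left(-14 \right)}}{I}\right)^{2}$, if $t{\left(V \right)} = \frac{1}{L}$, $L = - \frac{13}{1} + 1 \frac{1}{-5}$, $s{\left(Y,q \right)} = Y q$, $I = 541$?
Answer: $\frac{4394231521}{765269791209} \approx 0.0057421$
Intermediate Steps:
$r{\left(H \right)} = \frac{1}{7 H}$
$L = - \frac{66}{5}$ ($L = \left(-13\right) 1 + 1 \left(- \frac{1}{5}\right) = -13 - \frac{1}{5} = - \frac{66}{5} \approx -13.2$)
$t{\left(V \right)} = - \frac{5}{66}$ ($t{\left(V \right)} = \frac{1}{- \frac{66}{5}} = - \frac{5}{66}$)
$\left(t{\left(-14 \right)} + \frac{r{\left(-14 \right)}}{I}\right)^{2} = \left(- \frac{5}{66} + \frac{\frac{1}{7} \frac{1}{-14}}{541}\right)^{2} = \left(- \frac{5}{66} + \frac{1}{7} \left(- \frac{1}{14}\right) \frac{1}{541}\right)^{2} = \left(- \frac{5}{66} - \frac{1}{53018}\right)^{2} = \left(- \frac{66289}{874797}\right)^{2} = \frac{4394231521}{765269791209}$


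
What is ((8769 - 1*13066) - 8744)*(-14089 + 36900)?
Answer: -297478251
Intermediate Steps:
((8769 - 1*13066) - 8744)*(-14089 + 36900) = ((8769 - 13066) - 8744)*22811 = (-4297 - 8744)*22811 = -13041*22811 = -297478251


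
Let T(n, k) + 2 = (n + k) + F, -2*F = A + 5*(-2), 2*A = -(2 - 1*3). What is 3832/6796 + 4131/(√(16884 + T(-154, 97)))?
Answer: 958/1699 + 8262*√67319/67319 ≈ 32.407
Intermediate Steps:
A = ½ (A = (-(2 - 1*3))/2 = (-(2 - 3))/2 = (-1*(-1))/2 = (½)*1 = ½ ≈ 0.50000)
F = 19/4 (F = -(½ + 5*(-2))/2 = -(½ - 10)/2 = -½*(-19/2) = 19/4 ≈ 4.7500)
T(n, k) = 11/4 + k + n (T(n, k) = -2 + ((n + k) + 19/4) = -2 + ((k + n) + 19/4) = -2 + (19/4 + k + n) = 11/4 + k + n)
3832/6796 + 4131/(√(16884 + T(-154, 97))) = 3832/6796 + 4131/(√(16884 + (11/4 + 97 - 154))) = 3832*(1/6796) + 4131/(√(16884 - 217/4)) = 958/1699 + 4131/(√(67319/4)) = 958/1699 + 4131/((√67319/2)) = 958/1699 + 4131*(2*√67319/67319) = 958/1699 + 8262*√67319/67319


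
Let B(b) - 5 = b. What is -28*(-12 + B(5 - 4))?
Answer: 168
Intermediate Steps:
B(b) = 5 + b
-28*(-12 + B(5 - 4)) = -28*(-12 + (5 + (5 - 4))) = -28*(-12 + (5 + 1)) = -28*(-12 + 6) = -28*(-6) = 168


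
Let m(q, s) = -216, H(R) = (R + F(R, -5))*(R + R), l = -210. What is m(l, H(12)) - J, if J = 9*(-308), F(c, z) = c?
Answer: 2556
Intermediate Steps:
J = -2772
H(R) = 4*R**2 (H(R) = (R + R)*(R + R) = (2*R)*(2*R) = 4*R**2)
m(l, H(12)) - J = -216 - 1*(-2772) = -216 + 2772 = 2556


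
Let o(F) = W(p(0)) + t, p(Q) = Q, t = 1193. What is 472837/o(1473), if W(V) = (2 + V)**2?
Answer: 472837/1197 ≈ 395.02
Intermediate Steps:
o(F) = 1197 (o(F) = (2 + 0)**2 + 1193 = 2**2 + 1193 = 4 + 1193 = 1197)
472837/o(1473) = 472837/1197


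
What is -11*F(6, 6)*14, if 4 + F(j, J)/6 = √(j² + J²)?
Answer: 3696 - 5544*√2 ≈ -4144.4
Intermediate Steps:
F(j, J) = -24 + 6*√(J² + j²) (F(j, J) = -24 + 6*√(j² + J²) = -24 + 6*√(J² + j²))
-11*F(6, 6)*14 = -11*(-24 + 6*√(6² + 6²))*14 = -11*(-24 + 6*√(36 + 36))*14 = -11*(-24 + 6*√72)*14 = -11*(-24 + 6*(6*√2))*14 = -11*(-24 + 36*√2)*14 = (264 - 396*√2)*14 = 3696 - 5544*√2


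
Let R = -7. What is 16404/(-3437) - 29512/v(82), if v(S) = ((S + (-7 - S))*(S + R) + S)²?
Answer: -3320701340/674507813 ≈ -4.9231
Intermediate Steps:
v(S) = (49 - 6*S)² (v(S) = ((S + (-7 - S))*(S - 7) + S)² = (-7*(-7 + S) + S)² = ((49 - 7*S) + S)² = (49 - 6*S)²)
16404/(-3437) - 29512/v(82) = 16404/(-3437) - 29512/(-49 + 6*82)² = 16404*(-1/3437) - 29512/(-49 + 492)² = -16404/3437 - 29512/(443²) = -16404/3437 - 29512/196249 = -3320701340/674507813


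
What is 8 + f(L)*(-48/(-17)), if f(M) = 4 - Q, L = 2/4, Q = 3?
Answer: 184/17 ≈ 10.824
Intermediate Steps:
L = 1/2 (L = 2*(1/4) = 1/2 ≈ 0.50000)
f(M) = 1 (f(M) = 4 - 1*3 = 4 - 3 = 1)
8 + f(L)*(-48/(-17)) = 8 + 1*(-48/(-17)) = 8 + 1*(-48*(-1/17)) = 8 + 1*(48/17) = 8 + 48/17 = 184/17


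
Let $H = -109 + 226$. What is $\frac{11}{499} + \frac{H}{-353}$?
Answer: $- \frac{54500}{176147} \approx -0.3094$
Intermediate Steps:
$H = 117$
$\frac{11}{499} + \frac{H}{-353} = \frac{11}{499} + \frac{117}{-353} = 11 \cdot \frac{1}{499} + 117 \left(- \frac{1}{353}\right) = \frac{11}{499} - \frac{117}{353} = - \frac{54500}{176147}$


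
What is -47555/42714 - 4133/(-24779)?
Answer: -1001828383/1058410206 ≈ -0.94654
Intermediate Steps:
-47555/42714 - 4133/(-24779) = -47555*1/42714 - 4133*(-1/24779) = -47555/42714 + 4133/24779 = -1001828383/1058410206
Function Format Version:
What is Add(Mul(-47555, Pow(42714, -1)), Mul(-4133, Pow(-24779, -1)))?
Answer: Rational(-1001828383, 1058410206) ≈ -0.94654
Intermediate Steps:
Add(Mul(-47555, Pow(42714, -1)), Mul(-4133, Pow(-24779, -1))) = Add(Mul(-47555, Rational(1, 42714)), Mul(-4133, Rational(-1, 24779))) = Add(Rational(-47555, 42714), Rational(4133, 24779)) = Rational(-1001828383, 1058410206)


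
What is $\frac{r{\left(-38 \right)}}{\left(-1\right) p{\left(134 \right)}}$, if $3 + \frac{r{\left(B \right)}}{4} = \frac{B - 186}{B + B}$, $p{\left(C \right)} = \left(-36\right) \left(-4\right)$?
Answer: $\frac{1}{684} \approx 0.001462$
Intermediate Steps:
$p{\left(C \right)} = 144$
$r{\left(B \right)} = -12 + \frac{2 \left(-186 + B\right)}{B}$ ($r{\left(B \right)} = -12 + 4 \frac{B - 186}{B + B} = -12 + 4 \frac{-186 + B}{2 B} = -12 + \frac{2 \left(-186 + B\right)}{B}$)
$\frac{r{\left(-38 \right)}}{\left(-1\right) p{\left(134 \right)}} = \frac{-10 - \frac{372}{-38}}{\left(-1\right) 144} = \frac{-10 - - \frac{186}{19}}{-144} = \left(-10 + \frac{186}{19}\right) \left(- \frac{1}{144}\right) = \left(- \frac{4}{19}\right) \left(- \frac{1}{144}\right) = \frac{1}{684}$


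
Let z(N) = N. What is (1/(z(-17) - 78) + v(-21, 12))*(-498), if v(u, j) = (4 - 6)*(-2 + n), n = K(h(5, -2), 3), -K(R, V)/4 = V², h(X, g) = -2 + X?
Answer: -3595062/95 ≈ -37843.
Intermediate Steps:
K(R, V) = -4*V²
n = -36 (n = -4*3² = -4*9 = -36)
v(u, j) = 76 (v(u, j) = (4 - 6)*(-2 - 36) = -2*(-38) = 76)
(1/(z(-17) - 78) + v(-21, 12))*(-498) = (1/(-17 - 78) + 76)*(-498) = (1/(-95) + 76)*(-498) = (-1/95 + 76)*(-498) = (7219/95)*(-498) = -3595062/95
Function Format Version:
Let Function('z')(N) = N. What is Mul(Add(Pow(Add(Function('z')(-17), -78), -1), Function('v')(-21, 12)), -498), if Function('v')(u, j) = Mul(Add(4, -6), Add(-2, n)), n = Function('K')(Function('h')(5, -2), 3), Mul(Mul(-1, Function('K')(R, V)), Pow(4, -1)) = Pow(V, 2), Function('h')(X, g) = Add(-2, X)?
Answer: Rational(-3595062, 95) ≈ -37843.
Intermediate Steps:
Function('K')(R, V) = Mul(-4, Pow(V, 2))
n = -36 (n = Mul(-4, Pow(3, 2)) = Mul(-4, 9) = -36)
Function('v')(u, j) = 76 (Function('v')(u, j) = Mul(Add(4, -6), Add(-2, -36)) = Mul(-2, -38) = 76)
Mul(Add(Pow(Add(Function('z')(-17), -78), -1), Function('v')(-21, 12)), -498) = Mul(Add(Pow(Add(-17, -78), -1), 76), -498) = Mul(Add(Pow(-95, -1), 76), -498) = Mul(Add(Rational(-1, 95), 76), -498) = Mul(Rational(7219, 95), -498) = Rational(-3595062, 95)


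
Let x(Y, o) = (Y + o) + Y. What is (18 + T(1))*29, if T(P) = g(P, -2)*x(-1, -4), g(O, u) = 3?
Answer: 0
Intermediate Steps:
x(Y, o) = o + 2*Y
T(P) = -18 (T(P) = 3*(-4 + 2*(-1)) = 3*(-4 - 2) = 3*(-6) = -18)
(18 + T(1))*29 = (18 - 18)*29 = 0*29 = 0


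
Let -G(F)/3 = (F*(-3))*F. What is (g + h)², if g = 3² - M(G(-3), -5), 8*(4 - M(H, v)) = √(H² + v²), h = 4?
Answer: (72 + √6586)²/64 ≈ 366.50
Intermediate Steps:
G(F) = 9*F² (G(F) = -3*F*(-3)*F = -3*(-3*F)*F = -(-9)*F² = 9*F²)
M(H, v) = 4 - √(H² + v²)/8
g = 5 + √6586/8 (g = 3² - (4 - √((9*(-3)²)² + (-5)²)/8) = 9 - (4 - √((9*9)² + 25)/8) = 9 - (4 - √(81² + 25)/8) = 9 - (4 - √(6561 + 25)/8) = 9 - (4 - √6586/8) = 9 + (-4 + √6586/8) = 5 + √6586/8 ≈ 15.144)
(g + h)² = ((5 + √6586/8) + 4)² = (9 + √6586/8)²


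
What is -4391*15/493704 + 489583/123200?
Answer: 9733104893/2534347200 ≈ 3.8405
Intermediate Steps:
-4391*15/493704 + 489583/123200 = -65865*1/493704 + 489583*(1/123200) = -21955/164568 + 489583/123200 = 9733104893/2534347200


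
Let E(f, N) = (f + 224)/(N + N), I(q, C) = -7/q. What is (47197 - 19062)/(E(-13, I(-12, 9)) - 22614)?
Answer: -196945/157032 ≈ -1.2542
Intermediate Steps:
E(f, N) = (224 + f)/(2*N) (E(f, N) = (224 + f)/((2*N)) = (224 + f)*(1/(2*N)) = (224 + f)/(2*N))
(47197 - 19062)/(E(-13, I(-12, 9)) - 22614) = (47197 - 19062)/((224 - 13)/(2*((-7/(-12)))) - 22614) = 28135/((½)*211/(-7*(-1/12)) - 22614) = 28135/((½)*211/(7/12) - 22614) = 28135/((½)*(12/7)*211 - 22614) = 28135/(1266/7 - 22614) = 28135/(-157032/7) = 28135*(-7/157032) = -196945/157032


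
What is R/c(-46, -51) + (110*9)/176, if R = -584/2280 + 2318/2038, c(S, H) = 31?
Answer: 407176349/72022920 ≈ 5.6534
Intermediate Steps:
R = 255928/290415 (R = -584*1/2280 + 2318*(1/2038) = -73/285 + 1159/1019 = 255928/290415 ≈ 0.88125)
R/c(-46, -51) + (110*9)/176 = (255928/290415)/31 + (110*9)/176 = (255928/290415)*(1/31) + 990*(1/176) = 255928/9002865 + 45/8 = 407176349/72022920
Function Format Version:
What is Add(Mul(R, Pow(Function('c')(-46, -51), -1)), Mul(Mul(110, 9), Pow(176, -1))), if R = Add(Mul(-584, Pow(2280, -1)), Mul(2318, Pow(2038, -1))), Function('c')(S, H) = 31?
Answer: Rational(407176349, 72022920) ≈ 5.6534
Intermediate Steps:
R = Rational(255928, 290415) (R = Add(Mul(-584, Rational(1, 2280)), Mul(2318, Rational(1, 2038))) = Add(Rational(-73, 285), Rational(1159, 1019)) = Rational(255928, 290415) ≈ 0.88125)
Add(Mul(R, Pow(Function('c')(-46, -51), -1)), Mul(Mul(110, 9), Pow(176, -1))) = Add(Mul(Rational(255928, 290415), Pow(31, -1)), Mul(Mul(110, 9), Pow(176, -1))) = Add(Mul(Rational(255928, 290415), Rational(1, 31)), Mul(990, Rational(1, 176))) = Add(Rational(255928, 9002865), Rational(45, 8)) = Rational(407176349, 72022920)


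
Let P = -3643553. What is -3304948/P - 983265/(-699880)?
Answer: 1179129029357/510009974728 ≈ 2.3120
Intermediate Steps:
-3304948/P - 983265/(-699880) = -3304948/(-3643553) - 983265/(-699880) = -3304948*(-1/3643553) - 983265*(-1/699880) = 3304948/3643553 + 196653/139976 = 1179129029357/510009974728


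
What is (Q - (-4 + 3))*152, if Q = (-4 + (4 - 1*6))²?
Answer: 5624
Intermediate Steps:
Q = 36 (Q = (-4 + (4 - 6))² = (-4 - 2)² = (-6)² = 36)
(Q - (-4 + 3))*152 = (36 - (-4 + 3))*152 = (36 - 1*(-1))*152 = (36 + 1)*152 = 37*152 = 5624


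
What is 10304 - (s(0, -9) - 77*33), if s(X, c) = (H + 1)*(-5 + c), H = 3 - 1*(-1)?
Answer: 12915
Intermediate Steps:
H = 4 (H = 3 + 1 = 4)
s(X, c) = -25 + 5*c (s(X, c) = (4 + 1)*(-5 + c) = 5*(-5 + c) = -25 + 5*c)
10304 - (s(0, -9) - 77*33) = 10304 - ((-25 + 5*(-9)) - 77*33) = 10304 - ((-25 - 45) - 2541) = 10304 - (-70 - 2541) = 10304 - 1*(-2611) = 10304 + 2611 = 12915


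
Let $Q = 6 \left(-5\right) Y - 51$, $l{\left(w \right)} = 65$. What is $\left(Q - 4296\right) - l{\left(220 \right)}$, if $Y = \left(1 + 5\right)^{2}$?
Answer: $-5492$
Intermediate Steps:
$Y = 36$ ($Y = 6^{2} = 36$)
$Q = -1131$ ($Q = 6 \left(-5\right) 36 - 51 = \left(-30\right) 36 - 51 = -1080 - 51 = -1131$)
$\left(Q - 4296\right) - l{\left(220 \right)} = \left(-1131 - 4296\right) - 65 = -5427 - 65 = -5492$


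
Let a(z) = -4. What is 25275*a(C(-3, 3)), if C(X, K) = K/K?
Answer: -101100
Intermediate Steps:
C(X, K) = 1
25275*a(C(-3, 3)) = 25275*(-4) = -101100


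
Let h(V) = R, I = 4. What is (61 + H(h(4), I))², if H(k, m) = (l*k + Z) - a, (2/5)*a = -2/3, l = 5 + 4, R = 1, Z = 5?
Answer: 52900/9 ≈ 5877.8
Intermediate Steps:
l = 9
h(V) = 1
a = -5/3 (a = 5*(-2/3)/2 = 5*(-2*⅓)/2 = (5/2)*(-⅔) = -5/3 ≈ -1.6667)
H(k, m) = 20/3 + 9*k (H(k, m) = (9*k + 5) - 1*(-5/3) = (5 + 9*k) + 5/3 = 20/3 + 9*k)
(61 + H(h(4), I))² = (61 + (20/3 + 9*1))² = (61 + (20/3 + 9))² = (61 + 47/3)² = (230/3)² = 52900/9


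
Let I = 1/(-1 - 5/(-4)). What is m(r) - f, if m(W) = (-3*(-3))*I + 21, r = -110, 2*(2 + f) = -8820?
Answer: 4469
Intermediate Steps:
f = -4412 (f = -2 + (½)*(-8820) = -2 - 4410 = -4412)
I = 4 (I = 1/(-1 - 5*(-¼)) = 1/(-1 + 5/4) = 1/(¼) = 4)
m(W) = 57 (m(W) = -3*(-3)*4 + 21 = 9*4 + 21 = 36 + 21 = 57)
m(r) - f = 57 - 1*(-4412) = 57 + 4412 = 4469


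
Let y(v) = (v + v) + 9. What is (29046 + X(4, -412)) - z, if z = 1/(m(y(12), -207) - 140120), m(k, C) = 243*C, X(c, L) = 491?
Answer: 5624465078/190421 ≈ 29537.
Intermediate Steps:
y(v) = 9 + 2*v (y(v) = 2*v + 9 = 9 + 2*v)
z = -1/190421 (z = 1/(243*(-207) - 140120) = 1/(-50301 - 140120) = 1/(-190421) = -1/190421 ≈ -5.2515e-6)
(29046 + X(4, -412)) - z = (29046 + 491) - 1*(-1/190421) = 29537 + 1/190421 = 5624465078/190421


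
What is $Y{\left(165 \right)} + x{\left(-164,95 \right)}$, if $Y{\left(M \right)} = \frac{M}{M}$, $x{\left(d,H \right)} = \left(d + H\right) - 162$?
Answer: $-230$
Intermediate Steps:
$x{\left(d,H \right)} = -162 + H + d$ ($x{\left(d,H \right)} = \left(H + d\right) - 162 = -162 + H + d$)
$Y{\left(M \right)} = 1$
$Y{\left(165 \right)} + x{\left(-164,95 \right)} = 1 - 231 = -230$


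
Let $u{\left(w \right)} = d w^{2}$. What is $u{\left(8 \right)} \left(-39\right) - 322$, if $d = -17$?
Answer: $42110$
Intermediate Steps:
$u{\left(w \right)} = - 17 w^{2}$
$u{\left(8 \right)} \left(-39\right) - 322 = - 17 \cdot 8^{2} \left(-39\right) - 322 = \left(-17\right) 64 \left(-39\right) - 322 = \left(-1088\right) \left(-39\right) - 322 = 42432 - 322 = 42110$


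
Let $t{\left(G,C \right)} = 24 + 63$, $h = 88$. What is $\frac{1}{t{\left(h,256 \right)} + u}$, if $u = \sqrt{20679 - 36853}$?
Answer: $\frac{87}{23743} - \frac{i \sqrt{16174}}{23743} \approx 0.0036642 - 0.0053564 i$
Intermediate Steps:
$u = i \sqrt{16174}$ ($u = \sqrt{-16174} = i \sqrt{16174} \approx 127.18 i$)
$t{\left(G,C \right)} = 87$
$\frac{1}{t{\left(h,256 \right)} + u} = \frac{1}{87 + i \sqrt{16174}}$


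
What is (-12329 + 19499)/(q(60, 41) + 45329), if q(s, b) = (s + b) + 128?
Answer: 1195/7593 ≈ 0.15738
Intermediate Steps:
q(s, b) = 128 + b + s (q(s, b) = (b + s) + 128 = 128 + b + s)
(-12329 + 19499)/(q(60, 41) + 45329) = (-12329 + 19499)/((128 + 41 + 60) + 45329) = 7170/(229 + 45329) = 7170/45558 = 7170*(1/45558) = 1195/7593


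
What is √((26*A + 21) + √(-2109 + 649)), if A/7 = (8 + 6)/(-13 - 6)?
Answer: √(-40831 + 722*I*√365)/19 ≈ 1.772 + 10.782*I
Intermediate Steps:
A = -98/19 (A = 7*((8 + 6)/(-13 - 6)) = 7*(14/(-19)) = 7*(14*(-1/19)) = 7*(-14/19) = -98/19 ≈ -5.1579)
√((26*A + 21) + √(-2109 + 649)) = √((26*(-98/19) + 21) + √(-2109 + 649)) = √((-2548/19 + 21) + √(-1460)) = √(-2149/19 + 2*I*√365)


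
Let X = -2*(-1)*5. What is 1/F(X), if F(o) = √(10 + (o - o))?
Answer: √10/10 ≈ 0.31623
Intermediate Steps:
X = 10 (X = 2*5 = 10)
F(o) = √10 (F(o) = √(10 + 0) = √10)
1/F(X) = 1/(√10) = √10/10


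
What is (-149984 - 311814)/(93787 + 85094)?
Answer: -461798/178881 ≈ -2.5816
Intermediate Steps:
(-149984 - 311814)/(93787 + 85094) = -461798/178881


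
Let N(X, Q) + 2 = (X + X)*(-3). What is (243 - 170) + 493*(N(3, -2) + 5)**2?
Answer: 110998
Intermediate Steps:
N(X, Q) = -2 - 6*X (N(X, Q) = -2 + (X + X)*(-3) = -2 + (2*X)*(-3) = -2 - 6*X)
(243 - 170) + 493*(N(3, -2) + 5)**2 = (243 - 170) + 493*((-2 - 6*3) + 5)**2 = 73 + 493*((-2 - 18) + 5)**2 = 73 + 493*(-20 + 5)**2 = 73 + 493*(-15)**2 = 73 + 493*225 = 73 + 110925 = 110998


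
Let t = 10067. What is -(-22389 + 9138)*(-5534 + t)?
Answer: 60066783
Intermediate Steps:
-(-22389 + 9138)*(-5534 + t) = -(-22389 + 9138)*(-5534 + 10067) = -(-13251)*4533 = -1*(-60066783) = 60066783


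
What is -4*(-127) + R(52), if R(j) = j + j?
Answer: 612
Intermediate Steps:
R(j) = 2*j
-4*(-127) + R(52) = -4*(-127) + 2*52 = 508 + 104 = 612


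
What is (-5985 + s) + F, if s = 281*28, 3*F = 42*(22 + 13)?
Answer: 2373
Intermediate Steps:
F = 490 (F = (42*(22 + 13))/3 = (42*35)/3 = (1/3)*1470 = 490)
s = 7868
(-5985 + s) + F = (-5985 + 7868) + 490 = 1883 + 490 = 2373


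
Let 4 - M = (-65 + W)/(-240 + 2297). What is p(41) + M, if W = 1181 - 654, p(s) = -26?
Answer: -4156/187 ≈ -22.225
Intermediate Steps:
W = 527
M = 706/187 (M = 4 - (-65 + 527)/(-240 + 2297) = 4 - 462/2057 = 4 - 1*42/187 = 4 - 42/187 = 706/187 ≈ 3.7754)
p(41) + M = -26 + 706/187 = -4156/187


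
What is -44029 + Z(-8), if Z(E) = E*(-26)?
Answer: -43821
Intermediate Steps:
Z(E) = -26*E
-44029 + Z(-8) = -44029 - 26*(-8) = -44029 + 208 = -43821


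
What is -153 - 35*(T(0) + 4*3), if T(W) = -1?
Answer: -538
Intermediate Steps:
-153 - 35*(T(0) + 4*3) = -153 - 35*(-1 + 4*3) = -153 - 35*(-1 + 12) = -153 - 35*11 = -153 - 385 = -538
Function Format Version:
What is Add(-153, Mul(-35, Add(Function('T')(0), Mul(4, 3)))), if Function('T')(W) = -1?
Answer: -538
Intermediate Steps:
Add(-153, Mul(-35, Add(Function('T')(0), Mul(4, 3)))) = Add(-153, Mul(-35, Add(-1, Mul(4, 3)))) = Add(-153, Mul(-35, Add(-1, 12))) = Add(-153, Mul(-35, 11)) = Add(-153, -385) = -538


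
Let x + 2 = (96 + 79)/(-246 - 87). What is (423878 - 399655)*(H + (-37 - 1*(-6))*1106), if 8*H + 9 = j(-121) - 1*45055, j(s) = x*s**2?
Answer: -2874235705231/2664 ≈ -1.0789e+9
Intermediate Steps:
x = -841/333 (x = -2 + (96 + 79)/(-246 - 87) = -2 + 175/(-333) = -2 + 175*(-1/333) = -2 - 175/333 = -841/333 ≈ -2.5255)
j(s) = -841*s**2/333
H = -27319393/2664 (H = -9/8 + (-841/333*(-121)**2 - 1*45055)/8 = -9/8 + (-841/333*14641 - 45055)/8 = -9/8 + (-12313081/333 - 45055)/8 = -9/8 + (1/8)*(-27316396/333) = -9/8 - 6829099/666 = -27319393/2664 ≈ -10255.)
(423878 - 399655)*(H + (-37 - 1*(-6))*1106) = (423878 - 399655)*(-27319393/2664 + (-37 - 1*(-6))*1106) = 24223*(-27319393/2664 + (-37 + 6)*1106) = 24223*(-27319393/2664 - 31*1106) = 24223*(-27319393/2664 - 34286) = 24223*(-118657297/2664) = -2874235705231/2664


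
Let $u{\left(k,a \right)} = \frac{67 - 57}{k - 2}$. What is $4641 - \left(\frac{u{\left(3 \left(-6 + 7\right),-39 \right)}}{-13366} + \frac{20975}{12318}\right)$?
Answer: $\frac{381912547019}{82321194} \approx 4639.3$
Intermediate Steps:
$u{\left(k,a \right)} = \frac{10}{-2 + k}$
$4641 - \left(\frac{u{\left(3 \left(-6 + 7\right),-39 \right)}}{-13366} + \frac{20975}{12318}\right) = 4641 - \left(\frac{10 \frac{1}{-2 + 3 \left(-6 + 7\right)}}{-13366} + \frac{20975}{12318}\right) = 4641 - \left(\frac{10}{-2 + 3 \cdot 1} \left(- \frac{1}{13366}\right) + 20975 \cdot \frac{1}{12318}\right) = 4641 - \left(\frac{10}{-2 + 3} \left(- \frac{1}{13366}\right) + \frac{20975}{12318}\right) = 4641 - \left(\frac{10}{1} \left(- \frac{1}{13366}\right) + \frac{20975}{12318}\right) = 4641 - \left(10 \cdot 1 \left(- \frac{1}{13366}\right) + \frac{20975}{12318}\right) = 4641 - \left(10 \left(- \frac{1}{13366}\right) + \frac{20975}{12318}\right) = 4641 - \left(- \frac{5}{6683} + \frac{20975}{12318}\right) = 4641 - \frac{140114335}{82321194} = \frac{381912547019}{82321194}$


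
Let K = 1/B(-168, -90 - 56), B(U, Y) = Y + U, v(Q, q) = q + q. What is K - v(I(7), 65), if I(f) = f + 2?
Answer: -40821/314 ≈ -130.00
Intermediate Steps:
I(f) = 2 + f
v(Q, q) = 2*q
B(U, Y) = U + Y
K = -1/314 (K = 1/(-168 + (-90 - 56)) = 1/(-168 - 146) = 1/(-314) = -1/314 ≈ -0.0031847)
K - v(I(7), 65) = -1/314 - 2*65 = -1/314 - 1*130 = -1/314 - 130 = -40821/314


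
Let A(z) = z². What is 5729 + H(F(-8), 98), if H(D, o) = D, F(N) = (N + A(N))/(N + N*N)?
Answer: 5730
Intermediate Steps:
F(N) = 1 (F(N) = (N + N²)/(N + N*N) = (N + N²)/(N + N²) = 1)
5729 + H(F(-8), 98) = 5729 + 1 = 5730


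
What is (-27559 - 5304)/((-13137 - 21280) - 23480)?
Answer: 32863/57897 ≈ 0.56761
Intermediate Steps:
(-27559 - 5304)/((-13137 - 21280) - 23480) = -32863/(-34417 - 23480) = -32863/(-57897) = -32863*(-1/57897) = 32863/57897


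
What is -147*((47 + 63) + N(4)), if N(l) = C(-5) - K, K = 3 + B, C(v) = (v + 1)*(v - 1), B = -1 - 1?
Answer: -19551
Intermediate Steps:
B = -2
C(v) = (1 + v)*(-1 + v)
K = 1 (K = 3 - 2 = 1)
N(l) = 23 (N(l) = (-1 + (-5)**2) - 1*1 = (-1 + 25) - 1 = 24 - 1 = 23)
-147*((47 + 63) + N(4)) = -147*((47 + 63) + 23) = -147*(110 + 23) = -147*133 = -19551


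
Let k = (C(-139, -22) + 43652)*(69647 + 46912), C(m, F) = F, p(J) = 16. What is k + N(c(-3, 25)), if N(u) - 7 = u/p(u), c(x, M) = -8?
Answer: 10170938353/2 ≈ 5.0855e+9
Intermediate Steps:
N(u) = 7 + u/16
k = 5085469170 (k = (-22 + 43652)*(69647 + 46912) = 43630*116559 = 5085469170)
k + N(c(-3, 25)) = 5085469170 + (7 + (1/16)*(-8)) = 5085469170 + (7 - 1/2) = 5085469170 + 13/2 = 10170938353/2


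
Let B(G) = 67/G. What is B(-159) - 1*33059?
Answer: -5256448/159 ≈ -33059.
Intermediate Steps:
B(-159) - 1*33059 = 67/(-159) - 1*33059 = 67*(-1/159) - 33059 = -67/159 - 33059 = -5256448/159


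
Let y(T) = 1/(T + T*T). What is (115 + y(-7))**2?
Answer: 23338561/1764 ≈ 13230.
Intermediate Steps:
y(T) = 1/(T + T**2)
(115 + y(-7))**2 = (115 + 1/((-7)*(1 - 7)))**2 = (115 - 1/7/(-6))**2 = (115 - 1/7*(-1/6))**2 = (115 + 1/42)**2 = (4831/42)**2 = 23338561/1764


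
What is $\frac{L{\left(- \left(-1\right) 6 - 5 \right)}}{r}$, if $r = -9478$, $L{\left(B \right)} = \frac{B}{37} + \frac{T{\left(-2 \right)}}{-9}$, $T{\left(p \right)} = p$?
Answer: $- \frac{83}{3156174} \approx -2.6298 \cdot 10^{-5}$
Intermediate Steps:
$L{\left(B \right)} = \frac{2}{9} + \frac{B}{37}$ ($L{\left(B \right)} = \frac{B}{37} - \frac{2}{-9} = B \frac{1}{37} - - \frac{2}{9} = \frac{B}{37} + \frac{2}{9} = \frac{2}{9} + \frac{B}{37}$)
$\frac{L{\left(- \left(-1\right) 6 - 5 \right)}}{r} = \frac{\frac{2}{9} + \frac{- \left(-1\right) 6 - 5}{37}}{-9478} = \left(\frac{2}{9} + \frac{\left(-1\right) \left(-6\right) - 5}{37}\right) \left(- \frac{1}{9478}\right) = \left(\frac{2}{9} + \frac{6 - 5}{37}\right) \left(- \frac{1}{9478}\right) = \left(\frac{2}{9} + \frac{1}{37} \cdot 1\right) \left(- \frac{1}{9478}\right) = \left(\frac{2}{9} + \frac{1}{37}\right) \left(- \frac{1}{9478}\right) = \frac{83}{333} \left(- \frac{1}{9478}\right) = - \frac{83}{3156174}$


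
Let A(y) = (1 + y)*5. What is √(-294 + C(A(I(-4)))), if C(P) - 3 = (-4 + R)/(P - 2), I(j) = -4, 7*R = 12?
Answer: I*√4118947/119 ≈ 17.055*I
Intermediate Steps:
R = 12/7 (R = (⅐)*12 = 12/7 ≈ 1.7143)
A(y) = 5 + 5*y
C(P) = 3 - 16/(7*(-2 + P)) (C(P) = 3 + (-4 + 12/7)/(P - 2) = 3 - 16/(7*(-2 + P)))
√(-294 + C(A(I(-4)))) = √(-294 + (-58 + 21*(5 + 5*(-4)))/(7*(-2 + (5 + 5*(-4))))) = √(-294 + (-58 + 21*(5 - 20))/(7*(-2 + (5 - 20)))) = √(-294 + (-58 + 21*(-15))/(7*(-2 - 15))) = √(-294 + (⅐)*(-58 - 315)/(-17)) = √(-294 + (⅐)*(-1/17)*(-373)) = √(-294 + 373/119) = √(-34613/119) = I*√4118947/119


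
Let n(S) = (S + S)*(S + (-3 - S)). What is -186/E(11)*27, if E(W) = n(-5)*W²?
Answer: -837/605 ≈ -1.3835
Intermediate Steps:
n(S) = -6*S (n(S) = (2*S)*(-3) = -6*S)
E(W) = 30*W² (E(W) = (-6*(-5))*W² = 30*W²)
-186/E(11)*27 = -186/(30*11²)*27 = -186/(30*121)*27 = -186/3630*27 = -186*1/3630*27 = -31/605*27 = -837/605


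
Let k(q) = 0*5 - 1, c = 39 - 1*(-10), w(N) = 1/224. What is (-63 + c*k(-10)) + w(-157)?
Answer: -25087/224 ≈ -112.00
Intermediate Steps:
w(N) = 1/224
c = 49 (c = 39 + 10 = 49)
k(q) = -1 (k(q) = 0 - 1 = -1)
(-63 + c*k(-10)) + w(-157) = (-63 + 49*(-1)) + 1/224 = (-63 - 49) + 1/224 = -112 + 1/224 = -25087/224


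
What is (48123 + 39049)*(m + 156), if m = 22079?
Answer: 1938269420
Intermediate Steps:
(48123 + 39049)*(m + 156) = (48123 + 39049)*(22079 + 156) = 87172*22235 = 1938269420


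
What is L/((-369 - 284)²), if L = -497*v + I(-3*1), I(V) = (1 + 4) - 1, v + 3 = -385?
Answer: 192840/426409 ≈ 0.45224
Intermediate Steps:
v = -388 (v = -3 - 385 = -388)
I(V) = 4 (I(V) = 5 - 1 = 4)
L = 192840 (L = -497*(-388) + 4 = 192836 + 4 = 192840)
L/((-369 - 284)²) = 192840/((-369 - 284)²) = 192840/((-653)²) = 192840/426409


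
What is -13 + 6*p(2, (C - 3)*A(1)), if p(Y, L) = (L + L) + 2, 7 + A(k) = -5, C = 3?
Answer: -1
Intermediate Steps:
A(k) = -12 (A(k) = -7 - 5 = -12)
p(Y, L) = 2 + 2*L (p(Y, L) = 2*L + 2 = 2 + 2*L)
-13 + 6*p(2, (C - 3)*A(1)) = -13 + 6*(2 + 2*((3 - 3)*(-12))) = -13 + 6*(2 + 2*(0*(-12))) = -13 + 6*(2 + 2*0) = -13 + 6*(2 + 0) = -13 + 6*2 = -13 + 12 = -1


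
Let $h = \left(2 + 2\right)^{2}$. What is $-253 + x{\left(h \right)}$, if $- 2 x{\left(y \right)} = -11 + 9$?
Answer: $-252$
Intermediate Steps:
$h = 16$ ($h = 4^{2} = 16$)
$x{\left(y \right)} = 1$ ($x{\left(y \right)} = - \frac{-11 + 9}{2} = \left(- \frac{1}{2}\right) \left(-2\right) = 1$)
$-253 + x{\left(h \right)} = -253 + 1 = -252$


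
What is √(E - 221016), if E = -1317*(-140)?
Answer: 2*I*√9159 ≈ 191.41*I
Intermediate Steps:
E = 184380
√(E - 221016) = √(184380 - 221016) = √(-36636) = 2*I*√9159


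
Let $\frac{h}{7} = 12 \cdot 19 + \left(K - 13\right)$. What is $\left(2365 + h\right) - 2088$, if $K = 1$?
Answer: $1789$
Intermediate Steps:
$h = 1512$ ($h = 7 \left(12 \cdot 19 + \left(1 - 13\right)\right) = 7 \left(228 + \left(1 - 13\right)\right) = 7 \left(228 - 12\right) = 7 \cdot 216 = 1512$)
$\left(2365 + h\right) - 2088 = \left(2365 + 1512\right) - 2088 = 3877 - 2088 = 1789$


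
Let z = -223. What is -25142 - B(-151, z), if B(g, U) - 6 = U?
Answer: -24925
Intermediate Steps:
B(g, U) = 6 + U
-25142 - B(-151, z) = -25142 - (6 - 223) = -25142 - 1*(-217) = -25142 + 217 = -24925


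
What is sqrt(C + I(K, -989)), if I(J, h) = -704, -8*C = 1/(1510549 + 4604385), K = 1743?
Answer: I*sqrt(105297048596443963)/12229868 ≈ 26.533*I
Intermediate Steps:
C = -1/48919472 (C = -1/(8*(1510549 + 4604385)) = -1/8/6114934 = -1/8*1/6114934 = -1/48919472 ≈ -2.0442e-8)
sqrt(C + I(K, -989)) = sqrt(-1/48919472 - 704) = sqrt(-34439308289/48919472) = I*sqrt(105297048596443963)/12229868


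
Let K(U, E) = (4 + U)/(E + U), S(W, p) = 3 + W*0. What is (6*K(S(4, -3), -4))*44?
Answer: -1848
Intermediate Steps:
S(W, p) = 3 (S(W, p) = 3 + 0 = 3)
K(U, E) = (4 + U)/(E + U)
(6*K(S(4, -3), -4))*44 = (6*((4 + 3)/(-4 + 3)))*44 = (6*(7/(-1)))*44 = (6*(-1*7))*44 = (6*(-7))*44 = -42*44 = -1848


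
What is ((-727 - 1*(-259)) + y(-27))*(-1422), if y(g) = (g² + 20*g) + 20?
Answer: 368298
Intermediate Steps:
y(g) = 20 + g² + 20*g
((-727 - 1*(-259)) + y(-27))*(-1422) = ((-727 - 1*(-259)) + (20 + (-27)² + 20*(-27)))*(-1422) = ((-727 + 259) + (20 + 729 - 540))*(-1422) = (-468 + 209)*(-1422) = -259*(-1422) = 368298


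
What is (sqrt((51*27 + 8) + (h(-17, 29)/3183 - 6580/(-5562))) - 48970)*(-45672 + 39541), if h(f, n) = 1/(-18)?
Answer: 300235070 - 6131*sqrt(5363778054064206)/1967094 ≈ 3.0001e+8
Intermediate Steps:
h(f, n) = -1/18
(sqrt((51*27 + 8) + (h(-17, 29)/3183 - 6580/(-5562))) - 48970)*(-45672 + 39541) = (sqrt((51*27 + 8) + (-1/18/3183 - 6580/(-5562))) - 48970)*(-45672 + 39541) = (sqrt((1377 + 8) + (-1/18*1/3183 - 6580*(-1/5562))) - 48970)*(-6131) = (sqrt(1385 + (-1/57294 + 3290/2781)) - 48970)*(-6131) = (sqrt(1385 + 6981277/5901282) - 48970)*(-6131) = (sqrt(8180256847/5901282) - 48970)*(-6131) = (sqrt(5363778054064206)/1967094 - 48970)*(-6131) = (-48970 + sqrt(5363778054064206)/1967094)*(-6131) = 300235070 - 6131*sqrt(5363778054064206)/1967094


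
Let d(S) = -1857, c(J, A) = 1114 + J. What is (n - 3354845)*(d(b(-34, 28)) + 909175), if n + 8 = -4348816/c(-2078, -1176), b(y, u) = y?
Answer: -732597922176342/241 ≈ -3.0398e+12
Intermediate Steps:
n = 1085276/241 (n = -8 - 4348816/(1114 - 2078) = -8 - 4348816/(-964) = -8 - 4348816*(-1/964) = -8 + 1087204/241 = 1085276/241 ≈ 4503.2)
(n - 3354845)*(d(b(-34, 28)) + 909175) = (1085276/241 - 3354845)*(-1857 + 909175) = -807432369/241*907318 = -732597922176342/241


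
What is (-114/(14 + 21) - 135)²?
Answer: 23415921/1225 ≈ 19115.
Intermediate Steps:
(-114/(14 + 21) - 135)² = (-114/35 - 135)² = (-4839/35)² = 23415921/1225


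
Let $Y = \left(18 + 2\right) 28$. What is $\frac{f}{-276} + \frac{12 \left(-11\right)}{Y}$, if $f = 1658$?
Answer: $- \frac{60307}{9660} \approx -6.243$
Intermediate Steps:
$Y = 560$ ($Y = 20 \cdot 28 = 560$)
$\frac{f}{-276} + \frac{12 \left(-11\right)}{Y} = \frac{1658}{-276} + \frac{12 \left(-11\right)}{560} = 1658 \left(- \frac{1}{276}\right) - \frac{33}{140} = - \frac{829}{138} - \frac{33}{140} = - \frac{60307}{9660}$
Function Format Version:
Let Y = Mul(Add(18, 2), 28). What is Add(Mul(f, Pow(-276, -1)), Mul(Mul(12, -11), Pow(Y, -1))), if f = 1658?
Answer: Rational(-60307, 9660) ≈ -6.2430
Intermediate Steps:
Y = 560 (Y = Mul(20, 28) = 560)
Add(Mul(f, Pow(-276, -1)), Mul(Mul(12, -11), Pow(Y, -1))) = Add(Mul(1658, Pow(-276, -1)), Mul(Mul(12, -11), Pow(560, -1))) = Add(Mul(1658, Rational(-1, 276)), Mul(-132, Rational(1, 560))) = Add(Rational(-829, 138), Rational(-33, 140)) = Rational(-60307, 9660)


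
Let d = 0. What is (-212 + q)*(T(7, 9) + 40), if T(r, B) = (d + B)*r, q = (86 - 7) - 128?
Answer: -26883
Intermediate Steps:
q = -49 (q = 79 - 128 = -49)
T(r, B) = B*r (T(r, B) = (0 + B)*r = B*r)
(-212 + q)*(T(7, 9) + 40) = (-212 - 49)*(9*7 + 40) = -261*(63 + 40) = -261*103 = -26883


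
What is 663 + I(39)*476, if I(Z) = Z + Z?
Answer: 37791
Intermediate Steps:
I(Z) = 2*Z
663 + I(39)*476 = 663 + (2*39)*476 = 663 + 78*476 = 663 + 37128 = 37791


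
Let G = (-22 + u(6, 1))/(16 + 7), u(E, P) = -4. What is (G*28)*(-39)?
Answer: 28392/23 ≈ 1234.4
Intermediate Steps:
G = -26/23 (G = (-22 - 4)/(16 + 7) = -26/23 ≈ -1.1304)
(G*28)*(-39) = -26/23*28*(-39) = -728/23*(-39) = 28392/23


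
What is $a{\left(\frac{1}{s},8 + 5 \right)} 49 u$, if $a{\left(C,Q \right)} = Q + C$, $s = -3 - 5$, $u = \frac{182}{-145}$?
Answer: $- \frac{459277}{580} \approx -791.86$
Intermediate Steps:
$u = - \frac{182}{145}$ ($u = 182 \left(- \frac{1}{145}\right) = - \frac{182}{145} \approx -1.2552$)
$s = -8$
$a{\left(C,Q \right)} = C + Q$
$a{\left(\frac{1}{s},8 + 5 \right)} 49 u = \left(\frac{1}{-8} + \left(8 + 5\right)\right) 49 \left(- \frac{182}{145}\right) = \left(- \frac{1}{8} + 13\right) 49 \left(- \frac{182}{145}\right) = \frac{103}{8} \cdot 49 \left(- \frac{182}{145}\right) = \frac{5047}{8} \left(- \frac{182}{145}\right) = - \frac{459277}{580}$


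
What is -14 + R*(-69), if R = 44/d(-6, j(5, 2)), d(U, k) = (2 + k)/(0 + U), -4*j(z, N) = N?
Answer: 12130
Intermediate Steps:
j(z, N) = -N/4
d(U, k) = (2 + k)/U
R = -176 (R = 44/(((2 - ¼*2)/(-6))) = 44/((-(2 - ½)/6)) = 44/((-⅙*3/2)) = 44/(-¼) = 44*(-4) = -176)
-14 + R*(-69) = -14 - 176*(-69) = -14 + 12144 = 12130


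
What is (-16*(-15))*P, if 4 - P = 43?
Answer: -9360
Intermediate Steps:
P = -39 (P = 4 - 1*43 = 4 - 43 = -39)
(-16*(-15))*P = -16*(-15)*(-39) = 240*(-39) = -9360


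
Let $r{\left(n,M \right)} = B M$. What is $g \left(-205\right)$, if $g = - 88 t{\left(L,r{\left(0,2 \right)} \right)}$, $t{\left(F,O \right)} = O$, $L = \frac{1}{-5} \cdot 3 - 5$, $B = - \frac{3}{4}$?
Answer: $-27060$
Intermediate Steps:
$B = - \frac{3}{4}$ ($B = \left(-3\right) \frac{1}{4} = - \frac{3}{4} \approx -0.75$)
$L = - \frac{28}{5}$ ($L = \left(- \frac{1}{5}\right) 3 - 5 = - \frac{3}{5} - 5 = - \frac{28}{5} \approx -5.6$)
$r{\left(n,M \right)} = - \frac{3 M}{4}$
$g = 132$ ($g = - 88 \left(\left(- \frac{3}{4}\right) 2\right) = \left(-88\right) \left(- \frac{3}{2}\right) = 132$)
$g \left(-205\right) = 132 \left(-205\right) = -27060$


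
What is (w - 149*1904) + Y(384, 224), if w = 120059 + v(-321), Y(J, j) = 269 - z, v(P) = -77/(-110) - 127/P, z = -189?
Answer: -523801073/3210 ≈ -1.6318e+5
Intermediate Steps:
v(P) = 7/10 - 127/P (v(P) = -77*(-1/110) - 127/P = 7/10 - 127/P)
Y(J, j) = 458 (Y(J, j) = 269 - 1*(-189) = 269 + 189 = 458)
w = 385392907/3210 (w = 120059 + (7/10 - 127/(-321)) = 120059 + (7/10 - 127*(-1/321)) = 120059 + (7/10 + 127/321) = 120059 + 3517/3210 = 385392907/3210 ≈ 1.2006e+5)
(w - 149*1904) + Y(384, 224) = (385392907/3210 - 149*1904) + 458 = (385392907/3210 - 283696) + 458 = -525271253/3210 + 458 = -523801073/3210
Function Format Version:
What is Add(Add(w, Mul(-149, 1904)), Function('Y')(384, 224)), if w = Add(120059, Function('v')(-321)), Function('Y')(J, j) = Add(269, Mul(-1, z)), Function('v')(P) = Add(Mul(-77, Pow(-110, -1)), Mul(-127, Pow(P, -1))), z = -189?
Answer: Rational(-523801073, 3210) ≈ -1.6318e+5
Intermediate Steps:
Function('v')(P) = Add(Rational(7, 10), Mul(-127, Pow(P, -1))) (Function('v')(P) = Add(Mul(-77, Rational(-1, 110)), Mul(-127, Pow(P, -1))) = Add(Rational(7, 10), Mul(-127, Pow(P, -1))))
Function('Y')(J, j) = 458 (Function('Y')(J, j) = Add(269, Mul(-1, -189)) = Add(269, 189) = 458)
w = Rational(385392907, 3210) (w = Add(120059, Add(Rational(7, 10), Mul(-127, Pow(-321, -1)))) = Add(120059, Add(Rational(7, 10), Mul(-127, Rational(-1, 321)))) = Add(120059, Add(Rational(7, 10), Rational(127, 321))) = Add(120059, Rational(3517, 3210)) = Rational(385392907, 3210) ≈ 1.2006e+5)
Add(Add(w, Mul(-149, 1904)), Function('Y')(384, 224)) = Add(Add(Rational(385392907, 3210), Mul(-149, 1904)), 458) = Add(Add(Rational(385392907, 3210), -283696), 458) = Add(Rational(-525271253, 3210), 458) = Rational(-523801073, 3210)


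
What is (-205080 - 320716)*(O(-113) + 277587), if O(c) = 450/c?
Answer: -16492580562276/113 ≈ -1.4595e+11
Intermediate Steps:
(-205080 - 320716)*(O(-113) + 277587) = (-205080 - 320716)*(450/(-113) + 277587) = -525796*(450*(-1/113) + 277587) = -525796*(-450/113 + 277587) = -525796*31366881/113 = -16492580562276/113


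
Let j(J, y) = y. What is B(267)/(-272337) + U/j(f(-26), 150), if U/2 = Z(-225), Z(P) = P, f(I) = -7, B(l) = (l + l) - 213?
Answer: -272444/90779 ≈ -3.0012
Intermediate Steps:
B(l) = -213 + 2*l (B(l) = 2*l - 213 = -213 + 2*l)
U = -450 (U = 2*(-225) = -450)
B(267)/(-272337) + U/j(f(-26), 150) = (-213 + 2*267)/(-272337) - 450/150 = (-213 + 534)*(-1/272337) - 450*1/150 = 321*(-1/272337) - 3 = -107/90779 - 3 = -272444/90779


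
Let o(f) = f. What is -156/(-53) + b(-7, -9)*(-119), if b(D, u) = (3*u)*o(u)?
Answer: -1532445/53 ≈ -28914.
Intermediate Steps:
b(D, u) = 3*u**2 (b(D, u) = (3*u)*u = 3*u**2)
-156/(-53) + b(-7, -9)*(-119) = -156/(-53) + (3*(-9)**2)*(-119) = -156*(-1/53) + (3*81)*(-119) = 156/53 + 243*(-119) = 156/53 - 28917 = -1532445/53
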